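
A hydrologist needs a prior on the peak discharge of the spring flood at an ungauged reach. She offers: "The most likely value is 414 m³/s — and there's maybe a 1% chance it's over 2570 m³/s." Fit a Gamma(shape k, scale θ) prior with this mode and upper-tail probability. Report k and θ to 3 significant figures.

k ≈ 2.1, θ ≈ 377

Gamma(k,θ) with k>1 has mode (k−1)θ, so θ = 414/(k−1).
Need P(X < 2570) = 0.99 with θ tied to k this way. Start at k = 2, θ = 414: P(X<2570) ≈ 0.985.
Too low — raise k to concentrate. Iterating converges to k ≈ 2.1.
Then θ = 414/(2.1−1) ≈ 377.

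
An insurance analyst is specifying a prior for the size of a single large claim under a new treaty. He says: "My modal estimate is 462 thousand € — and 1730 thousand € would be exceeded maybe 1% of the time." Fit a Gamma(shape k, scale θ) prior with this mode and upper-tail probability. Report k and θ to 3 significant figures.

Gamma(k,θ) with k>1 has mode (k−1)θ, so θ = 462/(k−1).
Need P(X < 1730) = 0.99 with θ tied to k this way. Start at k = 2, θ = 462: P(X<1730) ≈ 0.888.
Too low — raise k to concentrate. Iterating converges to k ≈ 3.44.
Then θ = 462/(3.44−1) ≈ 189.

k ≈ 3.44, θ ≈ 189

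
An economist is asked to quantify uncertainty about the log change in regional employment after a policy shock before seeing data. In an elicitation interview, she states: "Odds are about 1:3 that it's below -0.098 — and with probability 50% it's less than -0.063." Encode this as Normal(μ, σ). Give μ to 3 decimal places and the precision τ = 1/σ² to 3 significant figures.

For Normal(μ,σ), the p-quantile is μ + z_p·σ. Here z_{0.25} = -0.6745, z_{0.5} = 0.
So -0.098 = μ − 0.6745σ and -0.063 = μ + 0σ.
Subtracting: σ = (-0.063 − -0.098)/(0 − (-0.6745)) = 0.052.
Then μ = -0.098 − (-0.6745)·0.052 = -0.063.
Precision τ = 1/σ² = 1/0.05189² = 371.

μ = -0.063, τ = 371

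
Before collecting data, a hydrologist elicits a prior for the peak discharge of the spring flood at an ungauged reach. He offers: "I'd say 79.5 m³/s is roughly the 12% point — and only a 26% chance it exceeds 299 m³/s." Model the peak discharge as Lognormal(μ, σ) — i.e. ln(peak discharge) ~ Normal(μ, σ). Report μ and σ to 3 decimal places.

If T ~ Lognormal(μ,σ) then ln T ~ Normal(μ,σ), so the p-quantile of ln T is μ + z_p·σ.
ln(79.5) = 4.376 and ln(299) = 5.7; z_{0.12} = -1.175, z_{0.74} = 0.6433.
σ = (5.7 − 4.376)/(0.6433 − (-1.175)) = 0.729.
μ = 4.376 − (-1.175)·0.729 = 5.232.

μ ≈ 5.232, σ ≈ 0.729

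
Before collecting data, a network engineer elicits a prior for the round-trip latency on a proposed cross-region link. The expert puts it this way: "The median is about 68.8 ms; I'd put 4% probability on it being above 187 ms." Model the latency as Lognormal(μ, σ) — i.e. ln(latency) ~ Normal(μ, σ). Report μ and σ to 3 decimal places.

If T ~ Lognormal(μ,σ) then ln T ~ Normal(μ,σ), so the p-quantile of ln T is μ + z_p·σ.
ln(68.8) = 4.231 and ln(187) = 5.231; z_{0.5} = 0, z_{0.96} = 1.751.
σ = (5.231 − 4.231)/(1.751 − (0)) = 0.571.
μ = 4.231 − (0)·0.571 = 4.231.

μ ≈ 4.231, σ ≈ 0.571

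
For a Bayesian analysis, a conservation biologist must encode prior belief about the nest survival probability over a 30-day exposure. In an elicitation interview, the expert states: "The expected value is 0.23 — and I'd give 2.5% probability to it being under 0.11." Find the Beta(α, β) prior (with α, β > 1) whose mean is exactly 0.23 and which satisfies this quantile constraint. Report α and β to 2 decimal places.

With mean 0.23 fixed, write α = 0.23s, β = 0.77s where s = α+β.
Need P(θ < 0.11) = 0.025 under Beta(0.23s, 0.77s). Normal approximation: (q−m)/√(m(1−m)/s) ≈ z_{0.025} = -1.96, so s ≈ 0.23·0.77·(-1.96)²/(0.11−0.23)² = 47.2.
At s = 47.2: P(θ<0.11) ≈ 0.012. Adjusting to match 0.025 gives s ≈ 36.06.
So α = 0.23·36.06 ≈ 8.29, β = 0.77·36.06 ≈ 27.77.

α ≈ 8.29, β ≈ 27.77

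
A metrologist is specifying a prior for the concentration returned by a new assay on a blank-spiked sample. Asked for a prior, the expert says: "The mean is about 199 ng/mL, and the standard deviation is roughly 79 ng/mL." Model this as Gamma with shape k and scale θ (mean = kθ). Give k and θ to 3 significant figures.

k ≈ 6.35, θ ≈ 31.4

For Gamma(k, scale θ): mean = kθ, variance = kθ², so CV = 1/√k.
CV = SD/mean = 79/199 = 0.397, hence k = 1/CV² = 6.35.
Then θ = mean/k = 199/6.35 = 31.4.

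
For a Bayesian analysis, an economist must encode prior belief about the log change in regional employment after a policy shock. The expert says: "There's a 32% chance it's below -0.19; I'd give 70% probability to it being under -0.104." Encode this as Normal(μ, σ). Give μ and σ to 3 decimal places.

μ = -0.149, σ = 0.087

The p-quantile of Normal(μ,σ) is μ + z_p·σ, with z_{0.32} = -0.4677 and z_{0.7} = 0.5244.
Eliminate σ: μ = (z₂·x₁ − z₁·x₂)/(z₂ − z₁) = (0.5244·-0.19 − (-0.4677)·-0.104)/0.9921 = -0.149.
Then σ = (x₂ − x₁)/(z₂ − z₁) = (-0.104 − -0.19)/0.9921 = 0.087.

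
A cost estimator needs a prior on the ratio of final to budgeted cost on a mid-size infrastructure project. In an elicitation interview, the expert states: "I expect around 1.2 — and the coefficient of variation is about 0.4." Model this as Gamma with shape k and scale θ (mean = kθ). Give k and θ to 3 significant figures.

k ≈ 6.25, θ ≈ 0.192

For Gamma(k, scale θ): mean = kθ, variance = kθ², so CV = 1/√k.
CV = 0.4, hence k = 1/CV² = 6.25.
Then θ = mean/k = 1.2/6.25 = 0.192.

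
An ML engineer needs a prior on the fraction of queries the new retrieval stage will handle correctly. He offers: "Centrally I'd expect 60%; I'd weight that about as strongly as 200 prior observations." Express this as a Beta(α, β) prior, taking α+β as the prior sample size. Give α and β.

α = 120, β = 80

Under the effective-sample-size interpretation, Beta(α, β) has prior mean α/(α+β) and prior sample size α+β.
So α+β = 200 and α/(α+β) = 0.6, giving α = 0.6·200 = 120 and β = 200 − 120 = 80.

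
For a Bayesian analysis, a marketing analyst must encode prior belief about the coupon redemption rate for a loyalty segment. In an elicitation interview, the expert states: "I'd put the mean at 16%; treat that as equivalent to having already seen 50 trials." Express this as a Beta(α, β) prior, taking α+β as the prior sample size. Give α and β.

α = 8, β = 42

Under the effective-sample-size interpretation, Beta(α, β) has prior mean α/(α+β) and prior sample size α+β.
So α+β = 50 and α/(α+β) = 0.16, giving α = 0.16·50 = 8 and β = 50 − 8 = 42.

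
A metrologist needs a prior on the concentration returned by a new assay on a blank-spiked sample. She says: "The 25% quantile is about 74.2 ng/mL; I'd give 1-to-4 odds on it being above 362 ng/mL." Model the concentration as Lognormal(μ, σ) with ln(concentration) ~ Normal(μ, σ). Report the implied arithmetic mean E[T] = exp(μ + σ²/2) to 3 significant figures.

If T ~ Lognormal(μ,σ) then ln T ~ Normal(μ,σ), so the p-quantile of ln T is μ + z_p·σ.
ln(74.2) = 4.307 and ln(362) = 5.892; z_{0.25} = -0.6745, z_{0.8} = 0.8416.
σ = (5.892 − 4.307)/(0.8416 − (-0.6745)) = 1.045.
μ = 4.307 − (-0.6745)·1.045 = 5.012.
E[T] = exp(μ + σ²/2) = exp(5.012 + 0.5464) = 259 ng/mL.

E[T] ≈ 259 ng/mL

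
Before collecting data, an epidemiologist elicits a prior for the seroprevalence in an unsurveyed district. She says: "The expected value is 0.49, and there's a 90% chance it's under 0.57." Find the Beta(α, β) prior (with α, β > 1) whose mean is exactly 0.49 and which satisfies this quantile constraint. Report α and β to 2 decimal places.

α ≈ 31.32, β ≈ 32.59

With mean 0.49 fixed, write α = 0.49s, β = 0.51s where s = α+β.
Need P(θ < 0.57) = 0.9 under Beta(0.49s, 0.51s). Normal approximation: (q−m)/√(m(1−m)/s) ≈ z_{0.9} = 1.28, so s ≈ 0.49·0.51·(1.28)²/(0.57−0.49)² = 64.1.
At s = 64.1: P(θ<0.57) ≈ 0.900. Adjusting to match 0.9 gives s ≈ 63.91.
So α = 0.49·63.91 ≈ 31.32, β = 0.51·63.91 ≈ 32.59.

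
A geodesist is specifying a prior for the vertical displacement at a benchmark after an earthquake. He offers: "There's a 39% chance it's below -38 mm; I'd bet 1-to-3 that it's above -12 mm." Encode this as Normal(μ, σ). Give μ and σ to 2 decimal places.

The p-quantile of Normal(μ,σ) is μ + z_p·σ, with z_{0.39} = -0.2793 and z_{0.75} = 0.6745.
Eliminate σ: μ = (z₂·x₁ − z₁·x₂)/(z₂ − z₁) = (0.6745·-38 − (-0.2793)·-12)/0.9538 = -30.39.
Then σ = (x₂ − x₁)/(z₂ − z₁) = (-12 − -38)/0.9538 = 27.26.

μ = -30.39, σ = 27.26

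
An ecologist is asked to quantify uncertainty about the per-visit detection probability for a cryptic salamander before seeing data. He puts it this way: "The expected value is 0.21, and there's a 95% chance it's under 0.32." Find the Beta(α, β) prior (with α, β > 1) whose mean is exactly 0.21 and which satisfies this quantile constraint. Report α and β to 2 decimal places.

α ≈ 8.77, β ≈ 32.99

With mean 0.21 fixed, write α = 0.21s, β = 0.79s where s = α+β.
Need P(θ < 0.32) = 0.95 under Beta(0.21s, 0.79s). Normal approximation: (q−m)/√(m(1−m)/s) ≈ z_{0.95} = 1.64, so s ≈ 0.21·0.79·(1.64)²/(0.32−0.21)² = 37.1.
At s = 37.1: P(θ<0.32) ≈ 0.940. Adjusting to match 0.95 gives s ≈ 41.75.
So α = 0.21·41.75 ≈ 8.77, β = 0.79·41.75 ≈ 32.99.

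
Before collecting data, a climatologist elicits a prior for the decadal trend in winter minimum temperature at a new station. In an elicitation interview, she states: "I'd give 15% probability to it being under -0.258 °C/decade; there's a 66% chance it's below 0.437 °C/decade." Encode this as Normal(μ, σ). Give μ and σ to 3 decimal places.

For Normal(μ,σ), the p-quantile is μ + z_p·σ. Here z_{0.15} = -1.036, z_{0.66} = 0.4125.
So -0.258 = μ − 1.036σ and 0.437 = μ + 0.4125σ.
Subtracting: σ = (0.437 − -0.258)/(0.4125 − (-1.036)) = 0.480.
Then μ = -0.258 − (-1.036)·0.480 = 0.239.

μ = 0.239, σ = 0.480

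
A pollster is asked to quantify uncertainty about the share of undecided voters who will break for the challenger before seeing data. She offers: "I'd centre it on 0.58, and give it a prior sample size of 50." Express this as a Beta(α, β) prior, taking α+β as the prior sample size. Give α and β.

Under the effective-sample-size interpretation, Beta(α, β) has prior mean α/(α+β) and prior sample size α+β.
So α+β = 50 and α/(α+β) = 0.58, giving α = 0.58·50 = 29 and β = 50 − 29 = 21.

α = 29, β = 21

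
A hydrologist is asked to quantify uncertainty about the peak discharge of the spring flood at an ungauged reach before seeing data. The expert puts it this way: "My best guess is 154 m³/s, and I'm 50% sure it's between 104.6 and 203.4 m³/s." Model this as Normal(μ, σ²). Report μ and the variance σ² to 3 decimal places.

μ = 154.000, σ² = 5364.178

A symmetric 50% interval runs μ ± z·σ with z = 0.6745.
Half-width = 49.4, so σ = 49.4/0.6745 = 73.2405 and σ² = 5364.178.
μ is the stated best guess, 154.000.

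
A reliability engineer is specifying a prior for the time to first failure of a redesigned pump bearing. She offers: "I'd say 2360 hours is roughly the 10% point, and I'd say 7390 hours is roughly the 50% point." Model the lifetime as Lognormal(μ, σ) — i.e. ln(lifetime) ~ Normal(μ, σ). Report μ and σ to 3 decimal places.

If T ~ Lognormal(μ,σ) then ln T ~ Normal(μ,σ), so the p-quantile of ln T is μ + z_p·σ.
ln(2360) = 7.766 and ln(7390) = 8.908; z_{0.1} = -1.282, z_{0.5} = 0.
σ = (8.908 − 7.766)/(0 − (-1.282)) = 0.891.
μ = 7.766 − (-1.282)·0.891 = 8.908.

μ ≈ 8.908, σ ≈ 0.891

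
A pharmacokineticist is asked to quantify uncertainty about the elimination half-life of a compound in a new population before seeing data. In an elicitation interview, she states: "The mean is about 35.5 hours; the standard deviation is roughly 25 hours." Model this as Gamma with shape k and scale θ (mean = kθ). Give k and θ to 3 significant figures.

For Gamma(k, scale θ): mean = kθ, variance = kθ², so CV = 1/√k.
CV = SD/mean = 25/35.5 = 0.7042, hence k = 1/CV² = 2.02.
Then θ = mean/k = 35.5/2.02 = 17.6.

k ≈ 2.02, θ ≈ 17.6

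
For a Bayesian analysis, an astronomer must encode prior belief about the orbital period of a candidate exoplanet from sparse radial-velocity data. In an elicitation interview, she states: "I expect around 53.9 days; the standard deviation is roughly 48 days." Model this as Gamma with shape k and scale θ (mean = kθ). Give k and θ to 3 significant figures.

For Gamma(k, scale θ): mean = kθ, variance = kθ², so CV = 1/√k.
CV = SD/mean = 48/53.9 = 0.8905, hence k = 1/CV² = 1.26.
Then θ = mean/k = 53.9/1.26 = 42.7.

k ≈ 1.26, θ ≈ 42.7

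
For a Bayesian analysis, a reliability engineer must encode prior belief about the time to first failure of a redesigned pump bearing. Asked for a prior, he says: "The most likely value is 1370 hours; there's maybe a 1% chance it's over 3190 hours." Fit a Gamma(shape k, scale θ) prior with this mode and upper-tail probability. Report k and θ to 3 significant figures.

Gamma(k,θ) with k>1 has mode (k−1)θ, so θ = 1370/(k−1).
Need P(X < 3190) = 0.99 with θ tied to k this way. Start at k = 2, θ = 1370: P(X<3190) ≈ 0.676.
Too low — raise k to concentrate. Iterating converges to k ≈ 7.67.
Then θ = 1370/(7.67−1) ≈ 205.

k ≈ 7.67, θ ≈ 205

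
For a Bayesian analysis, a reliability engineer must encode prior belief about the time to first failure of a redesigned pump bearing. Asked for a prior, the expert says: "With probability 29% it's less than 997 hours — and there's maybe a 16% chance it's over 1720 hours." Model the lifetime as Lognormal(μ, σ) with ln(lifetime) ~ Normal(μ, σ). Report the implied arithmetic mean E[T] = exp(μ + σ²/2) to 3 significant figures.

If T ~ Lognormal(μ,σ) then ln T ~ Normal(μ,σ), so the p-quantile of ln T is μ + z_p·σ.
ln(997) = 6.905 and ln(1720) = 7.45; z_{0.29} = -0.5534, z_{0.84} = 0.9945.
σ = (7.45 − 6.905)/(0.9945 − (-0.5534)) = 0.352.
μ = 6.905 − (-0.5534)·0.352 = 7.100.
E[T] = exp(μ + σ²/2) = exp(7.100 + 0.0621) = 1290 hours.

E[T] ≈ 1290 hours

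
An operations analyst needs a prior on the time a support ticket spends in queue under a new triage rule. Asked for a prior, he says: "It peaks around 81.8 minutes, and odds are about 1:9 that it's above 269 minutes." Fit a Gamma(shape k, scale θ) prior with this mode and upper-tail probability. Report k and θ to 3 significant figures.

Gamma(k,θ) with k>1 has mode (k−1)θ, so θ = 81.8/(k−1).
Need P(X < 269) = 0.9 with θ tied to k this way. Start at k = 2, θ = 81.8: P(X<269) ≈ 0.840.
Too low — raise k to concentrate. Iterating converges to k ≈ 2.33.
Then θ = 81.8/(2.33−1) ≈ 61.5.

k ≈ 2.33, θ ≈ 61.5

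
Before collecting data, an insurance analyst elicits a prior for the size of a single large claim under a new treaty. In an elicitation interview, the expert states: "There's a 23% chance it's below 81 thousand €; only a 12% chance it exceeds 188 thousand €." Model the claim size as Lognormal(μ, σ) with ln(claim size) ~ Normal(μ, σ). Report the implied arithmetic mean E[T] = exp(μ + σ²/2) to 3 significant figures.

If T ~ Lognormal(μ,σ) then ln T ~ Normal(μ,σ), so the p-quantile of ln T is μ + z_p·σ.
ln(81) = 4.394 and ln(188) = 5.236; z_{0.23} = -0.7388, z_{0.88} = 1.175.
σ = (5.236 − 4.394)/(1.175 − (-0.7388)) = 0.440.
μ = 4.394 − (-0.7388)·0.440 = 4.720.
E[T] = exp(μ + σ²/2) = exp(4.720 + 0.0968) = 124 thousand €.

E[T] ≈ 124 thousand €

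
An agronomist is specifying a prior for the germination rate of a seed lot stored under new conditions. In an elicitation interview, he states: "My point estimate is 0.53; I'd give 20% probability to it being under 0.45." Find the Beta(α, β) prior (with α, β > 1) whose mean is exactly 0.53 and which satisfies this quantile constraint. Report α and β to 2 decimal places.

α ≈ 14.61, β ≈ 12.96

With mean 0.53 fixed, write α = 0.53s, β = 0.47s where s = α+β.
Need P(θ < 0.45) = 0.2 under Beta(0.53s, 0.47s). Normal approximation: (q−m)/√(m(1−m)/s) ≈ z_{0.2} = -0.842, so s ≈ 0.53·0.47·(-0.842)²/(0.45−0.53)² = 27.6.
At s = 27.6: P(θ<0.45) ≈ 0.200. Adjusting to match 0.2 gives s ≈ 27.56.
So α = 0.53·27.56 ≈ 14.61, β = 0.47·27.56 ≈ 12.96.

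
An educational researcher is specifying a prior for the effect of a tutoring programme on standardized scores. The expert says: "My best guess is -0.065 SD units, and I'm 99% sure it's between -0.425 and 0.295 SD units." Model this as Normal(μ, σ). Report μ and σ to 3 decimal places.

A symmetric 99% interval runs μ ± z·σ with z = 2.576.
Half-width = 0.36, so σ = 0.36/2.576 = 0.140.
μ is the stated best guess, -0.065.

μ = -0.065, σ = 0.140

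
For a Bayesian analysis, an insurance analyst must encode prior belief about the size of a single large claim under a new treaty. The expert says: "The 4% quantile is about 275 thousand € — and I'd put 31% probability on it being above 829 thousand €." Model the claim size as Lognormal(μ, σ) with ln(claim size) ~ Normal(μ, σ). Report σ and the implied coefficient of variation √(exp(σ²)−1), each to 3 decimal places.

If T ~ Lognormal(μ,σ) then ln T ~ Normal(μ,σ), so the p-quantile of ln T is μ + z_p·σ.
ln(275) = 5.617 and ln(829) = 6.72; z_{0.04} = -1.751, z_{0.69} = 0.4959.
σ = (6.72 − 5.617)/(0.4959 − (-1.751)) = 0.491.
μ = 5.617 − (-1.751)·0.491 = 6.477.
CV = √(exp(σ²)−1) = √(exp(0.2413)−1) = 0.522.

σ ≈ 0.491, CV ≈ 0.522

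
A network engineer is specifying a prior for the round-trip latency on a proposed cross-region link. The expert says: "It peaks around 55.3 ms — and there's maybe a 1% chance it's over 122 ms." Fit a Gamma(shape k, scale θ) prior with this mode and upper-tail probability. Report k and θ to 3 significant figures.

Gamma(k,θ) with k>1 has mode (k−1)θ, so θ = 55.3/(k−1).
Need P(X < 122) = 0.99 with θ tied to k this way. Start at k = 2, θ = 55.3: P(X<122) ≈ 0.647.
Too low — raise k to concentrate. Iterating converges to k ≈ 8.7.
Then θ = 55.3/(8.7−1) ≈ 7.19.

k ≈ 8.7, θ ≈ 7.19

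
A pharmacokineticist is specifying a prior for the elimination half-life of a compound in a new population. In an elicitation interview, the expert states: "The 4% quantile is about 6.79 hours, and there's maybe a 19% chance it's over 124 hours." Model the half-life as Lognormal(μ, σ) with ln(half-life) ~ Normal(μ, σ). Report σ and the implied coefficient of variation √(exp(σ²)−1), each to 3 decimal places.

If T ~ Lognormal(μ,σ) then ln T ~ Normal(μ,σ), so the p-quantile of ln T is μ + z_p·σ.
ln(6.79) = 1.915 and ln(124) = 4.82; z_{0.04} = -1.751, z_{0.81} = 0.8779.
σ = (4.82 − 1.915)/(0.8779 − (-1.751)) = 1.105.
μ = 1.915 − (-1.751)·1.105 = 3.850.
CV = √(exp(σ²)−1) = √(exp(1.2212)−1) = 1.546.

σ ≈ 1.105, CV ≈ 1.546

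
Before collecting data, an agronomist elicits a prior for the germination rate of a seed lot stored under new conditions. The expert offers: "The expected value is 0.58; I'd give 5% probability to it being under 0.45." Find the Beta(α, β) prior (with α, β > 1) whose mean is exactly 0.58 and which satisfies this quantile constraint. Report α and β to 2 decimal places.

With mean 0.58 fixed, write α = 0.58s, β = 0.42s where s = α+β.
Need P(θ < 0.45) = 0.05 under Beta(0.58s, 0.42s). Normal approximation: (q−m)/√(m(1−m)/s) ≈ z_{0.05} = -1.64, so s ≈ 0.58·0.42·(-1.64)²/(0.45−0.58)² = 39.0.
At s = 39.0: P(θ<0.45) ≈ 0.051. Adjusting to match 0.05 gives s ≈ 39.54.
So α = 0.58·39.54 ≈ 22.93, β = 0.42·39.54 ≈ 16.60.

α ≈ 22.93, β ≈ 16.60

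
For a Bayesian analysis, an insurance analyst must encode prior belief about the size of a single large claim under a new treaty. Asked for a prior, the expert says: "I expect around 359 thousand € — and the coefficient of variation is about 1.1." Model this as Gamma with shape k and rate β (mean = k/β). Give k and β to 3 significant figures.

For Gamma(k, rate β): mean = k/β, variance = k/β², so CV = 1/√k.
CV = 1.1, hence k = 1/CV² = 0.826.
Then β = k/mean = 0.826/359 = 0.0023.

k ≈ 0.826, β ≈ 0.0023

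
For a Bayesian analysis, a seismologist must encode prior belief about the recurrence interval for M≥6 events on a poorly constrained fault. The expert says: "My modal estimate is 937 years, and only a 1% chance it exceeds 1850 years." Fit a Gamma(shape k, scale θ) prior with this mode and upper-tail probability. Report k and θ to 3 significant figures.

Gamma(k,θ) with k>1 has mode (k−1)θ, so θ = 937/(k−1).
Need P(X < 1850) = 0.99 with θ tied to k this way. Start at k = 2, θ = 937: P(X<1850) ≈ 0.587.
Too low — raise k to concentrate. Iterating converges to k ≈ 11.6.
Then θ = 937/(11.6−1) ≈ 88.1.

k ≈ 11.6, θ ≈ 88.1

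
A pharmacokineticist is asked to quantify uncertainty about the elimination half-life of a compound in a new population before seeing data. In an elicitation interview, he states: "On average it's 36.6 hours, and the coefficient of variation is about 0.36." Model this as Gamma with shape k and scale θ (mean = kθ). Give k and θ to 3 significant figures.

For Gamma(k, scale θ): mean = kθ, variance = kθ², so CV = 1/√k.
CV = 0.36, hence k = 1/CV² = 7.72.
Then θ = mean/k = 36.6/7.72 = 4.74.

k ≈ 7.72, θ ≈ 4.74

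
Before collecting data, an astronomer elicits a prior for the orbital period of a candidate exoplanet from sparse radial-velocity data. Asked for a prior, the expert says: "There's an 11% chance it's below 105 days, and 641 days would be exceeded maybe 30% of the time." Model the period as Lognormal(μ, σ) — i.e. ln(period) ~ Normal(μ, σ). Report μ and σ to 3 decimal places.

μ ≈ 5.921, σ ≈ 1.033

If T ~ Lognormal(μ,σ) then ln T ~ Normal(μ,σ), so the p-quantile of ln T is μ + z_p·σ.
ln(105) = 4.654 and ln(641) = 6.463; z_{0.11} = -1.227, z_{0.7} = 0.5244.
σ = (6.463 − 4.654)/(0.5244 − (-1.227)) = 1.033.
μ = 4.654 − (-1.227)·1.033 = 5.921.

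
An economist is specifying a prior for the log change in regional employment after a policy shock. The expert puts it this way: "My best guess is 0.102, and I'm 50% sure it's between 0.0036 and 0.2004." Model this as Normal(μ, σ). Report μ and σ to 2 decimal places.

μ = 0.10, σ = 0.15

A symmetric 50% interval runs μ ± z·σ with z = 0.6745.
Half-width = 0.0984, so σ = 0.0984/0.6745 = 0.15.
μ is the stated best guess, 0.10.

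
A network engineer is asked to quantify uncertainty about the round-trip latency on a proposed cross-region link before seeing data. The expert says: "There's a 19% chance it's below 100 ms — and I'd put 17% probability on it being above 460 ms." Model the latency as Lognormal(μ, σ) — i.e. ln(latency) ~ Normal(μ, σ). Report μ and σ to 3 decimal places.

If T ~ Lognormal(μ,σ) then ln T ~ Normal(μ,σ), so the p-quantile of ln T is μ + z_p·σ.
ln(100) = 4.605 and ln(460) = 6.131; z_{0.19} = -0.8779, z_{0.83} = 0.9542.
σ = (6.131 − 4.605)/(0.9542 − (-0.8779)) = 0.833.
μ = 4.605 − (-0.8779)·0.833 = 5.336.

μ ≈ 5.336, σ ≈ 0.833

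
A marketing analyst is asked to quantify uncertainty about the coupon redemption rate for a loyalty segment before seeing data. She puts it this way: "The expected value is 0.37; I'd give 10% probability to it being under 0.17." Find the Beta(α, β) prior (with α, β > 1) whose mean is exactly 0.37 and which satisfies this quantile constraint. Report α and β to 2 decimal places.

α ≈ 3.11, β ≈ 5.29

With mean 0.37 fixed, write α = 0.37s, β = 0.63s where s = α+β.
Need P(θ < 0.17) = 0.1 under Beta(0.37s, 0.63s). Normal approximation: (q−m)/√(m(1−m)/s) ≈ z_{0.1} = -1.28, so s ≈ 0.37·0.63·(-1.28)²/(0.17−0.37)² = 9.6.
At s = 9.6: P(θ<0.17) ≈ 0.084. Adjusting to match 0.1 gives s ≈ 8.40.
So α = 0.37·8.40 ≈ 3.11, β = 0.63·8.40 ≈ 5.29.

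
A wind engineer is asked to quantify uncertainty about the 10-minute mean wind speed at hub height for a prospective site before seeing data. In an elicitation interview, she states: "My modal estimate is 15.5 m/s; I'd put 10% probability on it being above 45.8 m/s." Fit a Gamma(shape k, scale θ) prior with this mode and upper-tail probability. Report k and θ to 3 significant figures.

k ≈ 2.62, θ ≈ 9.56

Gamma(k,θ) with k>1 has mode (k−1)θ, so θ = 15.5/(k−1).
Need P(X < 45.8) = 0.9 with θ tied to k this way. Start at k = 2, θ = 15.5: P(X<45.8) ≈ 0.794.
Too low — raise k to concentrate. Iterating converges to k ≈ 2.62.
Then θ = 15.5/(2.62−1) ≈ 9.56.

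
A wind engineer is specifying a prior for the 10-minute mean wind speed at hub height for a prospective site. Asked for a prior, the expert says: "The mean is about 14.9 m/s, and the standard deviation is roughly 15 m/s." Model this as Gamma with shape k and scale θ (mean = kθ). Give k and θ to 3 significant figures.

For Gamma(k, scale θ): mean = kθ, variance = kθ², so CV = 1/√k.
CV = SD/mean = 15/14.9 = 1.007, hence k = 1/CV² = 0.987.
Then θ = mean/k = 14.9/0.987 = 15.1.

k ≈ 0.987, θ ≈ 15.1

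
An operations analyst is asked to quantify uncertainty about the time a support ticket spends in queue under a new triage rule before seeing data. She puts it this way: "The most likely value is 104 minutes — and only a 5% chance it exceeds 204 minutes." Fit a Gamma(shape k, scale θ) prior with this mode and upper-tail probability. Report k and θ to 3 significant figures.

k ≈ 7.11, θ ≈ 17

Gamma(k,θ) with k>1 has mode (k−1)θ, so θ = 104/(k−1).
Need P(X < 204) = 0.95 with θ tied to k this way. Start at k = 2, θ = 104: P(X<204) ≈ 0.583.
Too low — raise k to concentrate. Iterating converges to k ≈ 7.11.
Then θ = 104/(7.11−1) ≈ 17.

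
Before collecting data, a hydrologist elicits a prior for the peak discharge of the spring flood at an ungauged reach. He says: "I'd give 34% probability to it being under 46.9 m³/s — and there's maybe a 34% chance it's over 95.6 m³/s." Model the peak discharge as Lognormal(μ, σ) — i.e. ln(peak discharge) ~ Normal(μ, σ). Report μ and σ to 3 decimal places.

If T ~ Lognormal(μ,σ) then ln T ~ Normal(μ,σ), so the p-quantile of ln T is μ + z_p·σ.
ln(46.9) = 3.848 and ln(95.6) = 4.56; z_{0.34} = -0.4125, z_{0.66} = 0.4125.
σ = (4.56 − 3.848)/(0.4125 − (-0.4125)) = 0.863.
μ = 3.848 − (-0.4125)·0.863 = 4.204.

μ ≈ 4.204, σ ≈ 0.863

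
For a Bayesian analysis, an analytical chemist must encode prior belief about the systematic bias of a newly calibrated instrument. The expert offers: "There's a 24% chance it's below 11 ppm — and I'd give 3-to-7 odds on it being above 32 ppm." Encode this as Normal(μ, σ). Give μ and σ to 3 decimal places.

The p-quantile of Normal(μ,σ) is μ + z_p·σ, with z_{0.24} = -0.7063 and z_{0.7} = 0.5244.
Eliminate σ: μ = (z₂·x₁ − z₁·x₂)/(z₂ − z₁) = (0.5244·11 − (-0.7063)·32)/1.231 = 23.052.
Then σ = (x₂ − x₁)/(z₂ − z₁) = (32 − 11)/1.231 = 17.063.

μ = 23.052, σ = 17.063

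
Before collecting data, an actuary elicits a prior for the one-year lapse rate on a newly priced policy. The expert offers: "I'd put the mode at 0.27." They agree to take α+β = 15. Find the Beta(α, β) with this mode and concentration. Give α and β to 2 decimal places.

α = 4.51, β = 10.49

For α,β > 1 the Beta mode is (α−1)/(α+β−2). With α+β = 15, the mode is (α−1)/13.
Set (α−1)/13 = 0.27 → α = 1 + 0.27·13 = 4.51.
β = 15 − α = 10.49.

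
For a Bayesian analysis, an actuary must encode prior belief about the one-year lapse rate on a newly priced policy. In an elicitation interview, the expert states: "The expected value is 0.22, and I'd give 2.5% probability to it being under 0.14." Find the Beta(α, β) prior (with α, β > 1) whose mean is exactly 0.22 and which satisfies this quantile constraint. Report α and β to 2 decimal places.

With mean 0.22 fixed, write α = 0.22s, β = 0.78s where s = α+β.
Need P(θ < 0.14) = 0.025 under Beta(0.22s, 0.78s). Normal approximation: (q−m)/√(m(1−m)/s) ≈ z_{0.025} = -1.96, so s ≈ 0.22·0.78·(-1.96)²/(0.14−0.22)² = 103.0.
At s = 103.0: P(θ<0.14) ≈ 0.016. Adjusting to match 0.025 gives s ≈ 87.22.
So α = 0.22·87.22 ≈ 19.19, β = 0.78·87.22 ≈ 68.03.

α ≈ 19.19, β ≈ 68.03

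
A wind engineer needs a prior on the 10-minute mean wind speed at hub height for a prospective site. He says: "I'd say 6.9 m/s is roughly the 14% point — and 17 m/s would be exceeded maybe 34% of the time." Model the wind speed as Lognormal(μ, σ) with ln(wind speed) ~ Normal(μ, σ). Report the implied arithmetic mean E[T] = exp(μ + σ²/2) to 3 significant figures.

E[T] ≈ 15.9 m/s

If T ~ Lognormal(μ,σ) then ln T ~ Normal(μ,σ), so the p-quantile of ln T is μ + z_p·σ.
ln(6.9) = 1.932 and ln(17) = 2.833; z_{0.14} = -1.08, z_{0.66} = 0.4125.
σ = (2.833 − 1.932)/(0.4125 − (-1.08)) = 0.604.
μ = 1.932 − (-1.08)·0.604 = 2.584.
E[T] = exp(μ + σ²/2) = exp(2.584 + 0.1824) = 15.9 m/s.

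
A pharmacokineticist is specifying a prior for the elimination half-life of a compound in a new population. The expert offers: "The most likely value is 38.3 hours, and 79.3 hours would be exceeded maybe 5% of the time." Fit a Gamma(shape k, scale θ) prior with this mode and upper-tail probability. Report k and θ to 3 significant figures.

Gamma(k,θ) with k>1 has mode (k−1)θ, so θ = 38.3/(k−1).
Need P(X < 79.3) = 0.95 with θ tied to k this way. Start at k = 2, θ = 38.3: P(X<79.3) ≈ 0.613.
Too low — raise k to concentrate. Iterating converges to k ≈ 6.22.
Then θ = 38.3/(6.22−1) ≈ 7.34.

k ≈ 6.22, θ ≈ 7.34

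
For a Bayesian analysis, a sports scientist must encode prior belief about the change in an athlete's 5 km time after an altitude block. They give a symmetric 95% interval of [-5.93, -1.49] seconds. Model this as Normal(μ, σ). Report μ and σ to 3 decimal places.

μ = -3.710, σ = 1.133

A symmetric 95% interval runs μ ± z·σ with z = 1.96.
Half-width = 2.22, so σ = 2.22/1.96 = 1.133.
μ is the interval midpoint, -3.710.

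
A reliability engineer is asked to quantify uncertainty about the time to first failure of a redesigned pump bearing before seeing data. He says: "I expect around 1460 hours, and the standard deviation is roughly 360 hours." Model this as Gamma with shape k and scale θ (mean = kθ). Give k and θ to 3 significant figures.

For Gamma(k, scale θ): mean = kθ, variance = kθ², so CV = 1/√k.
CV = SD/mean = 360/1460 = 0.2466, hence k = 1/CV² = 16.4.
Then θ = mean/k = 1460/16.4 = 88.8.

k ≈ 16.4, θ ≈ 88.8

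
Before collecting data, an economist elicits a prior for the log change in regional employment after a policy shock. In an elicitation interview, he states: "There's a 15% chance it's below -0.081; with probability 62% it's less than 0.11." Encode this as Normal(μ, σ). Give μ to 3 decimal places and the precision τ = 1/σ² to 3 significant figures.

μ = 0.067, τ = 49.4

The p-quantile of Normal(μ,σ) is μ + z_p·σ, with z_{0.15} = -1.036 and z_{0.62} = 0.3055.
Eliminate σ: μ = (z₂·x₁ − z₁·x₂)/(z₂ − z₁) = (0.3055·-0.081 − (-1.036)·0.11)/1.342 = 0.067.
Then σ = (x₂ − x₁)/(z₂ − z₁) = (0.11 − -0.081)/1.342 = 0.142.
Precision τ = 1/σ² = 1/0.1423² = 49.4.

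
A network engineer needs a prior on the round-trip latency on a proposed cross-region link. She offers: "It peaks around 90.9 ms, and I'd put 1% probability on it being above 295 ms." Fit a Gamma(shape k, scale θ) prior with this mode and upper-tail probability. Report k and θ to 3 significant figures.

Gamma(k,θ) with k>1 has mode (k−1)θ, so θ = 90.9/(k−1).
Need P(X < 295) = 0.99 with θ tied to k this way. Start at k = 2, θ = 90.9: P(X<295) ≈ 0.835.
Too low — raise k to concentrate. Iterating converges to k ≈ 4.19.
Then θ = 90.9/(4.19−1) ≈ 28.5.

k ≈ 4.19, θ ≈ 28.5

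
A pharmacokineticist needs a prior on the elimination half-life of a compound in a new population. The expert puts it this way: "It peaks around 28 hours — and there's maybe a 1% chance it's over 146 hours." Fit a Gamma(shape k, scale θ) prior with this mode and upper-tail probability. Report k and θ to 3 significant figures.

Gamma(k,θ) with k>1 has mode (k−1)θ, so θ = 28/(k−1).
Need P(X < 146) = 0.99 with θ tied to k this way. Start at k = 2, θ = 28: P(X<146) ≈ 0.966.
Too low — raise k to concentrate. Iterating converges to k ≈ 2.42.
Then θ = 28/(2.42−1) ≈ 19.7.

k ≈ 2.42, θ ≈ 19.7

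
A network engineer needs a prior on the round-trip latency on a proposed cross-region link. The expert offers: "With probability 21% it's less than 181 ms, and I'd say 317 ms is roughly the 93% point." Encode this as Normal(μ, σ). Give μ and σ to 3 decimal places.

μ = 229.056, σ = 59.591

The p-quantile of Normal(μ,σ) is μ + z_p·σ, with z_{0.21} = -0.8064 and z_{0.93} = 1.476.
Eliminate σ: μ = (z₂·x₁ − z₁·x₂)/(z₂ − z₁) = (1.476·181 − (-0.8064)·317)/2.282 = 229.056.
Then σ = (x₂ − x₁)/(z₂ − z₁) = (317 − 181)/2.282 = 59.591.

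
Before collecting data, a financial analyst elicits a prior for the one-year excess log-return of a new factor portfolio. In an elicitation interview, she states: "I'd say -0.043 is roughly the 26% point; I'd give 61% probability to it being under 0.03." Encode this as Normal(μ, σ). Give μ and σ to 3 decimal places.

For Normal(μ,σ), the p-quantile is μ + z_p·σ. Here z_{0.26} = -0.6433, z_{0.61} = 0.2793.
So -0.043 = μ − 0.6433σ and 0.03 = μ + 0.2793σ.
Subtracting: σ = (0.03 − -0.043)/(0.2793 − (-0.6433)) = 0.079.
Then μ = -0.043 − (-0.6433)·0.079 = 0.008.

μ = 0.008, σ = 0.079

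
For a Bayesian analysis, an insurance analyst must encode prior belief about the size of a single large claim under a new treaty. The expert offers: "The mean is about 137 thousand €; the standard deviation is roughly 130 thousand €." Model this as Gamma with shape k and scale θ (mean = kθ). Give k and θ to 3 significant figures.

k ≈ 1.11, θ ≈ 123

For Gamma(k, scale θ): mean = kθ, variance = kθ², so CV = 1/√k.
CV = SD/mean = 130/137 = 0.9489, hence k = 1/CV² = 1.11.
Then θ = mean/k = 137/1.11 = 123.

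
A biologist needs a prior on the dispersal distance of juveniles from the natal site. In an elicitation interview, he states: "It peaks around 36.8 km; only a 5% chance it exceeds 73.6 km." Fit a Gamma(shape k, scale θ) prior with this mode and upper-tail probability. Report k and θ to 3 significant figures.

k ≈ 6.77, θ ≈ 6.38

Gamma(k,θ) with k>1 has mode (k−1)θ, so θ = 36.8/(k−1).
Need P(X < 73.6) = 0.95 with θ tied to k this way. Start at k = 2, θ = 36.8: P(X<73.6) ≈ 0.594.
Too low — raise k to concentrate. Iterating converges to k ≈ 6.77.
Then θ = 36.8/(6.77−1) ≈ 6.38.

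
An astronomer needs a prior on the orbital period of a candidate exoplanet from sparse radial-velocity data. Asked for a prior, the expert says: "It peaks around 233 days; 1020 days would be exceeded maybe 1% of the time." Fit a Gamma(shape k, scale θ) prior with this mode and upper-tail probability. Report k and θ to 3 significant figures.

Gamma(k,θ) with k>1 has mode (k−1)θ, so θ = 233/(k−1).
Need P(X < 1020) = 0.99 with θ tied to k this way. Start at k = 2, θ = 233: P(X<1020) ≈ 0.932.
Too low — raise k to concentrate. Iterating converges to k ≈ 2.87.
Then θ = 233/(2.87−1) ≈ 125.

k ≈ 2.87, θ ≈ 125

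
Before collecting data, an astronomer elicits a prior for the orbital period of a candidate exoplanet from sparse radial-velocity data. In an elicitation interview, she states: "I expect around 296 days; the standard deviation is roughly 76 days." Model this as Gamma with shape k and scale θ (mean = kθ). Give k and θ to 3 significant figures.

k ≈ 15.2, θ ≈ 19.5

For Gamma(k, scale θ): mean = kθ, variance = kθ², so CV = 1/√k.
CV = SD/mean = 76/296 = 0.2568, hence k = 1/CV² = 15.2.
Then θ = mean/k = 296/15.2 = 19.5.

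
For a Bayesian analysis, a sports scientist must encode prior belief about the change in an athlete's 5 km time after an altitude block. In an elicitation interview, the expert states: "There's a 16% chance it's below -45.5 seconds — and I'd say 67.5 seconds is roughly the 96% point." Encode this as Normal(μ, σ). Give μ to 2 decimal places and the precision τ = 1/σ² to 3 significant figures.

μ = -4.56, τ = 0.00059

The p-quantile of Normal(μ,σ) is μ + z_p·σ, with z_{0.16} = -0.9945 and z_{0.96} = 1.751.
Eliminate σ: μ = (z₂·x₁ − z₁·x₂)/(z₂ − z₁) = (1.751·-45.5 − (-0.9945)·67.5)/2.745 = -4.56.
Then σ = (x₂ − x₁)/(z₂ − z₁) = (67.5 − -45.5)/2.745 = 41.16.
Precision τ = 1/σ² = 1/41.16² = 0.00059.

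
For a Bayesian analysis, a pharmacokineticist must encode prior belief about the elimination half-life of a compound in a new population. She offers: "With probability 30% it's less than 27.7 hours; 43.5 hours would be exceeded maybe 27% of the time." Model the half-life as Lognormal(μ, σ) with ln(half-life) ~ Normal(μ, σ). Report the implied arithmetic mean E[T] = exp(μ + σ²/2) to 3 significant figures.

E[T] ≈ 36.9 hours

If T ~ Lognormal(μ,σ) then ln T ~ Normal(μ,σ), so the p-quantile of ln T is μ + z_p·σ.
ln(27.7) = 3.321 and ln(43.5) = 3.773; z_{0.3} = -0.5244, z_{0.73} = 0.6128.
σ = (3.773 − 3.321)/(0.6128 − (-0.5244)) = 0.397.
μ = 3.321 − (-0.5244)·0.397 = 3.530.
E[T] = exp(μ + σ²/2) = exp(3.530 + 0.0788) = 36.9 hours.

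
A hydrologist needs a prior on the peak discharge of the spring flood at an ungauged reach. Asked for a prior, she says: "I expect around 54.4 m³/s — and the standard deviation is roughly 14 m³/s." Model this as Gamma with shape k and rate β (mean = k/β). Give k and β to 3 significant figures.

k ≈ 15.1, β ≈ 0.278

For Gamma(k, rate β): mean = k/β, variance = k/β², so CV = 1/√k.
CV = SD/mean = 14/54.4 = 0.2574, hence k = 1/CV² = 15.1.
Then β = k/mean = 15.1/54.4 = 0.278.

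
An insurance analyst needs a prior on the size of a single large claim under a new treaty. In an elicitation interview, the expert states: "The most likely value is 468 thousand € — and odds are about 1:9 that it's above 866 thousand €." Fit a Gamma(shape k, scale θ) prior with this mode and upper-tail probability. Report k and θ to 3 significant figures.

Gamma(k,θ) with k>1 has mode (k−1)θ, so θ = 468/(k−1).
Need P(X < 866) = 0.9 with θ tied to k this way. Start at k = 2, θ = 468: P(X<866) ≈ 0.552.
Too low — raise k to concentrate. Iterating converges to k ≈ 6.04.
Then θ = 468/(6.04−1) ≈ 92.9.

k ≈ 6.04, θ ≈ 92.9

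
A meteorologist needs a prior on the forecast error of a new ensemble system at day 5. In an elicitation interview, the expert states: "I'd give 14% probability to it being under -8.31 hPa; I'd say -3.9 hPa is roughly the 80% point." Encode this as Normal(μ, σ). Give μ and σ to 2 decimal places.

The p-quantile of Normal(μ,σ) is μ + z_p·σ, with z_{0.14} = -1.08 and z_{0.8} = 0.8416.
Eliminate σ: μ = (z₂·x₁ − z₁·x₂)/(z₂ − z₁) = (0.8416·-8.31 − (-1.08)·-3.9)/1.922 = -5.83.
Then σ = (x₂ − x₁)/(z₂ − z₁) = (-3.9 − -8.31)/1.922 = 2.29.

μ = -5.83, σ = 2.29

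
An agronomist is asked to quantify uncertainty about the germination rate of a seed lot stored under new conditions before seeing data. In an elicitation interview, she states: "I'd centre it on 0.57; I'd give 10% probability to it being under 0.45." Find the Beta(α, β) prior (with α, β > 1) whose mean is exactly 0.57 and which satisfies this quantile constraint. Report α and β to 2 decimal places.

α ≈ 16.03, β ≈ 12.09

With mean 0.57 fixed, write α = 0.57s, β = 0.43s where s = α+β.
Need P(θ < 0.45) = 0.1 under Beta(0.57s, 0.43s). Normal approximation: (q−m)/√(m(1−m)/s) ≈ z_{0.1} = -1.28, so s ≈ 0.57·0.43·(-1.28)²/(0.45−0.57)² = 28.0.
At s = 28.0: P(θ<0.45) ≈ 0.101. Adjusting to match 0.1 gives s ≈ 28.12.
So α = 0.57·28.12 ≈ 16.03, β = 0.43·28.12 ≈ 12.09.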